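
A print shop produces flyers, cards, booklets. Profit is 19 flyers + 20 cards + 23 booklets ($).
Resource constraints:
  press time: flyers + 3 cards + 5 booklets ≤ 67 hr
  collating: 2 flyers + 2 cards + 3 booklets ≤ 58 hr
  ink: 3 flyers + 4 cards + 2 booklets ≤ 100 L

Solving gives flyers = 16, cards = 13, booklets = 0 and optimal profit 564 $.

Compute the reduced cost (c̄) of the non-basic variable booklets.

-3

At the optimum: press time uses 55 of 67 (slack = 12); collating uses 58 of 58 (binding); ink uses 100 of 100 (binding).
Slack constraints have shadow price 0 (complementary slackness).
From A_Bᵀ y = c: 2·y_collating + 3·y_ink = 19; 2·y_collating + 4·y_ink = 20.
This yields shadow prices y_collating = 8, y_ink = 1.
Reduced cost of booklets: c₃ − yᵀa₃ = 23 − (8·3 + 1·2) = 23 − 26 = -3.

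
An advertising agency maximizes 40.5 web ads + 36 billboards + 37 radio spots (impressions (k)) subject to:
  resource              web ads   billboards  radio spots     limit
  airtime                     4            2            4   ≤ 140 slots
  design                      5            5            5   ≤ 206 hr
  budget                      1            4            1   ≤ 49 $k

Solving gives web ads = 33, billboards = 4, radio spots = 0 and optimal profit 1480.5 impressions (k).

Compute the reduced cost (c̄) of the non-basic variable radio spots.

Check each constraint at x*: airtime 140/140 (tight); design 185/206 (slack 21); budget 49/49 (tight).
By complementary slackness, y = 0 for the non-binding constraint.
From A_Bᵀ y = c: 4·y_airtime + 1·y_budget = 40.5; 2·y_airtime + 4·y_budget = 36.
This yields shadow prices y_airtime = 9, y_budget = 4.5.
Reduced cost of radio spots: c₃ − yᵀa₃ = 37 − (9·4 + 4.5·1) = 37 − 40.5 = -3.5.

-3.5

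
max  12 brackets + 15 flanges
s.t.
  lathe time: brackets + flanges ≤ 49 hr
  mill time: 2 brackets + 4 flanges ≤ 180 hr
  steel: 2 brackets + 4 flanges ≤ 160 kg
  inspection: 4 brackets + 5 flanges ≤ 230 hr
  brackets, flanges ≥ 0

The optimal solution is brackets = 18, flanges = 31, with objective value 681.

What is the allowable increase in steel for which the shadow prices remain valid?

6

Binding constraints: lathe time, steel. The basis is B = [[1,1],[2,4]] with det 2.
Per unit increase in steel, x* moves by d = (-0.5, 0.5).
The basis stays optimal until inspection becomes binding; allowable increase = 6 kg.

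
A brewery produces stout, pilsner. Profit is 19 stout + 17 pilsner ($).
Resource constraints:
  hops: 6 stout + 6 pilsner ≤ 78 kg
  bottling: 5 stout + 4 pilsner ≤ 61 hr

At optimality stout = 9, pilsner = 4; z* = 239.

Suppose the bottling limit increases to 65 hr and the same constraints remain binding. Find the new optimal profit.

247

At the optimum: hops uses 78 of 78 (binding); bottling uses 61 of 61 (binding).
From A_Bᵀ y = c: 6·y_hops + 5·y_bottling = 19; 6·y_hops + 4·y_bottling = 17.
→ y_hops = 1.5 and y_bottling = 2.
Δz = y_bottling·Δb = 2 × (4) = 8, so new z* = 239 + 8 = 247.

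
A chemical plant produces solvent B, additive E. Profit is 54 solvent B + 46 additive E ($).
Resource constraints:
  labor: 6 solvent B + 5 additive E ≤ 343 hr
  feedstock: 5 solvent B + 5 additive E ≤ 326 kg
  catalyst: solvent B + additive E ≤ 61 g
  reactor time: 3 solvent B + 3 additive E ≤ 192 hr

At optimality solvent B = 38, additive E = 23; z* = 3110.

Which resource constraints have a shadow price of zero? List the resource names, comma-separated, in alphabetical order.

feedstock, reactor time

labor: 343/343 (binding)
feedstock: 305/326 (slack 21)
catalyst: 61/61 (binding)
reactor time: 183/192 (slack 9)
By complementary slackness, a constraint with positive slack has shadow price 0 → feedstock, reactor time.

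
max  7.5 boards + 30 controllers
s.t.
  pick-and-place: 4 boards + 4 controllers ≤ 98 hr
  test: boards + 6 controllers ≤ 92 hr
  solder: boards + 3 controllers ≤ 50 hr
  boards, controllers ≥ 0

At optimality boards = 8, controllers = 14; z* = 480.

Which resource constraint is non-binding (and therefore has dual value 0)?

pick-and-place: 88/98 (slack 10)
test: 92/92 (binding)
solder: 50/50 (binding)
By complementary slackness, a constraint with positive slack has shadow price 0 → pick-and-place.

pick-and-place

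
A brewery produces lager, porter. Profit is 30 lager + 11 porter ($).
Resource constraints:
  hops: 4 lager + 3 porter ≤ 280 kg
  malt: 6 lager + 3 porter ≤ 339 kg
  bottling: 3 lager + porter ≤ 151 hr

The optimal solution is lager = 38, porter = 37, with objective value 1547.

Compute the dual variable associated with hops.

0

Binding: malt and bottling. Non-binding: hops (17 unused).
Since hops is not tight, its dual is 0.
Dual feasibility on the basic columns requires 6·y_malt + 3·y_bottling = 30, 3·y_malt + 1·y_bottling = 11.
Solving: y_malt = 1, y_bottling = 8.
Shadow price of hops = 0.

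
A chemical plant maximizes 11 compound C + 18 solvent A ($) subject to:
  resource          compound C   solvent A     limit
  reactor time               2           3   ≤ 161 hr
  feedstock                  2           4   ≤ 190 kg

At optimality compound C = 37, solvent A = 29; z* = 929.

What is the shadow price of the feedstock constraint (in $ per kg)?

At the optimum: reactor time uses 161 of 161 (binding); feedstock uses 190 of 190 (binding).
From A_Bᵀ y = c: 2·y_reactor time + 2·y_feedstock = 11; 3·y_reactor time + 4·y_feedstock = 18.
This yields shadow prices y_reactor time = 4, y_feedstock = 1.5.
Shadow price of feedstock = 1.5.

1.5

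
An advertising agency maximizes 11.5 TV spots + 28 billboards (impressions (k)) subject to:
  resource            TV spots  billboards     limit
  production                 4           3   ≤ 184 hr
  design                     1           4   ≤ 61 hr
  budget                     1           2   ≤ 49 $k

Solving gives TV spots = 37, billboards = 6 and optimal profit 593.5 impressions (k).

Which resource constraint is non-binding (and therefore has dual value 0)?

production: 166/184 (slack 18)
design: 61/61 (binding)
budget: 49/49 (binding)
By complementary slackness, a constraint with positive slack has shadow price 0 → production.

production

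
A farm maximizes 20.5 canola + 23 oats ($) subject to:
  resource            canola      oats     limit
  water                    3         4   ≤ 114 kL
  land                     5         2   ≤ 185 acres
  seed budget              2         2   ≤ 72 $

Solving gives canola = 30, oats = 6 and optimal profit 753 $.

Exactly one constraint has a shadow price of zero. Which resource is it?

water: 114/114 (binding)
land: 162/185 (slack 23)
seed budget: 72/72 (binding)
By complementary slackness, a constraint with positive slack has shadow price 0 → land.

land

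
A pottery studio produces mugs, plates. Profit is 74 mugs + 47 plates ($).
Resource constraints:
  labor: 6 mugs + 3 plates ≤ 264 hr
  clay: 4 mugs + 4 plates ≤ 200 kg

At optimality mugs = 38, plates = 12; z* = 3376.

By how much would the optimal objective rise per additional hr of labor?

9

Check each constraint at x*: labor 264/264 (tight); clay 200/200 (tight).
The binding rows give the dual system: 6·y_labor + 4·y_clay = 74 and 3·y_labor + 4·y_clay = 47.
This yields shadow prices y_labor = 9, y_clay = 5.
Shadow price of labor = 9.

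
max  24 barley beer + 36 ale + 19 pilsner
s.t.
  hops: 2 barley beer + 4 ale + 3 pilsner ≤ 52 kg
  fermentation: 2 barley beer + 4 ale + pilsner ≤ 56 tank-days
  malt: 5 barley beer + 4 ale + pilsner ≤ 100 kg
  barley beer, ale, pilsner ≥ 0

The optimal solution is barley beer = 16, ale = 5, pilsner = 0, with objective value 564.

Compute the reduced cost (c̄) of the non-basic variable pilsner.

Binding: hops and malt. Non-binding: fermentation (4 unused).
Slack constraints have shadow price 0 (complementary slackness).
The binding rows give the dual system: 2·y_hops + 5·y_malt = 24 and 4·y_hops + 4·y_malt = 36.
→ y_hops = 7 and y_malt = 2.
Reduced cost of pilsner: c₃ − yᵀa₃ = 19 − (7·3 + 2·1) = 19 − 23 = -4.

-4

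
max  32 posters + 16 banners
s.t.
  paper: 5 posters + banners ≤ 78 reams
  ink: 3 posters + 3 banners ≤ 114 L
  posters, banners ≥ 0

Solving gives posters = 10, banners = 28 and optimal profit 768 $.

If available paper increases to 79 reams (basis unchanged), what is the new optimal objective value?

At the optimum: paper uses 78 of 78 (binding); ink uses 114 of 114 (binding).
From A_Bᵀ y = c: 5·y_paper + 3·y_ink = 32; 1·y_paper + 3·y_ink = 16.
Solving: y_paper = 4, y_ink = 4.
Δz = y_paper·Δb = 4 × (1) = 4, so new z* = 768 + 4 = 772.

772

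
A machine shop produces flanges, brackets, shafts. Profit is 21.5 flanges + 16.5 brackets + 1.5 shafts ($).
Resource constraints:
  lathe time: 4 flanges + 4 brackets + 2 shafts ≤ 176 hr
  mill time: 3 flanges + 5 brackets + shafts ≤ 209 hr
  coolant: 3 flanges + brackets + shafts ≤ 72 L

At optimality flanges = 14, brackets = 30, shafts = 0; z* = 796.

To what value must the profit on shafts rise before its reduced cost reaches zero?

9.5

Binding: lathe time and coolant. Non-binding: mill time (17 unused).
By complementary slackness, y = 0 for the non-binding constraint.
From A_Bᵀ y = c: 4·y_lathe time + 3·y_coolant = 21.5; 4·y_lathe time + 1·y_coolant = 16.5.
→ y_lathe time = 3.5 and y_coolant = 2.5.
shafts enters the basis when its profit ≥ yᵀa₃ = 3.5·2 + 2.5·1 = 9.5.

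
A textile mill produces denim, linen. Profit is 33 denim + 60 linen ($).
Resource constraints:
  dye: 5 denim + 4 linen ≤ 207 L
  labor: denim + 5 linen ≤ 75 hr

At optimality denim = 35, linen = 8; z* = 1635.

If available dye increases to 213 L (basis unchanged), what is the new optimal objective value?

1665

At the optimum: dye uses 207 of 207 (binding); labor uses 75 of 75 (binding).
The binding rows give the dual system: 5·y_dye + 1·y_labor = 33 and 4·y_dye + 5·y_labor = 60.
Solving: y_dye = 5, y_labor = 8.
Δz = y_dye·Δb = 5 × (6) = 30, so new z* = 1635 + 30 = 1665.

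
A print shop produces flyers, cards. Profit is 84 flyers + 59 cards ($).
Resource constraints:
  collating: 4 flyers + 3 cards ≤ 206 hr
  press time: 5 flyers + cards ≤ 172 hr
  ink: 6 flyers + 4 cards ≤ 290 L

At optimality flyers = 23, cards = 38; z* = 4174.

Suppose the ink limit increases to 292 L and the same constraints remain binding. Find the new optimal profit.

Binding: collating and ink. Non-binding: press time (19 unused).
Since press time is not tight, its dual is 0.
From A_Bᵀ y = c: 4·y_collating + 6·y_ink = 84; 3·y_collating + 4·y_ink = 59.
This yields shadow prices y_collating = 9, y_ink = 8.
Δz = y_ink·Δb = 8 × (2) = 16, so new z* = 4174 + 16 = 4190.

4190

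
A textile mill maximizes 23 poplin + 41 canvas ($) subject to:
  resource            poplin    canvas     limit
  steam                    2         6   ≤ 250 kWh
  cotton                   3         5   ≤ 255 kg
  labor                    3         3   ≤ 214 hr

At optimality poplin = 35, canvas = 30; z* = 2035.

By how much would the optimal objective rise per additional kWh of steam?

1

Binding: steam and cotton. Non-binding: labor (19 unused).
By complementary slackness, y = 0 for the non-binding constraint.
The binding rows give the dual system: 2·y_steam + 3·y_cotton = 23 and 6·y_steam + 5·y_cotton = 41.
Solving: y_steam = 1, y_cotton = 7.
Shadow price of steam = 1.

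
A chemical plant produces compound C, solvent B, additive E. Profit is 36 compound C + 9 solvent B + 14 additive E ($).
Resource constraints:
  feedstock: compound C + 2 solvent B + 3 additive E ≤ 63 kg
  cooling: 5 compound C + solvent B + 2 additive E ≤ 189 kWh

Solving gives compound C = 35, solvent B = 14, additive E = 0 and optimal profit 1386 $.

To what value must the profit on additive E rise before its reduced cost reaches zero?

17

Both feedstock and cooling are binding at x*.
The binding rows give the dual system: 1·y_feedstock + 5·y_cooling = 36 and 2·y_feedstock + 1·y_cooling = 9.
Solving: y_feedstock = 1, y_cooling = 7.
additive E enters the basis when its profit ≥ yᵀa₃ = 1·3 + 7·2 = 17.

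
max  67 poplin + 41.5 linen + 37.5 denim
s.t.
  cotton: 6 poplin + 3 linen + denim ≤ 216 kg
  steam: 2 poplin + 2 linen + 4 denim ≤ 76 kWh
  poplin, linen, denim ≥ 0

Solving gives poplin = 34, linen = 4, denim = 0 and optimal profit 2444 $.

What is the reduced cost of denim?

At the optimum: cotton uses 216 of 216 (binding); steam uses 76 of 76 (binding).
From A_Bᵀ y = c: 6·y_cotton + 2·y_steam = 67; 3·y_cotton + 2·y_steam = 41.5.
→ y_cotton = 8.5 and y_steam = 8.
Reduced cost of denim: c₃ − yᵀa₃ = 37.5 − (8.5·1 + 8·4) = 37.5 − 40.5 = -3.

-3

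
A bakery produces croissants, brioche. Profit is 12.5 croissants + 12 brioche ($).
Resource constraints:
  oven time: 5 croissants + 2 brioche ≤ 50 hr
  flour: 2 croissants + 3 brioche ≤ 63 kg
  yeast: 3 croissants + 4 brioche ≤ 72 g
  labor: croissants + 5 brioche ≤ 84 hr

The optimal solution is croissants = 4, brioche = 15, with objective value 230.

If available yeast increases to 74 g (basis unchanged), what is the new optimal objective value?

235

Check each constraint at x*: oven time 50/50 (tight); flour 53/63 (slack 10); yeast 72/72 (tight); labor 79/84 (slack 5).
Slack constraints have shadow price 0 (complementary slackness).
Dual feasibility on the basic columns requires 5·y_oven time + 3·y_yeast = 12.5, 2·y_oven time + 4·y_yeast = 12.
This yields shadow prices y_oven time = 1, y_yeast = 2.5.
Δz = y_yeast·Δb = 2.5 × (2) = 5, so new z* = 230 + 5 = 235.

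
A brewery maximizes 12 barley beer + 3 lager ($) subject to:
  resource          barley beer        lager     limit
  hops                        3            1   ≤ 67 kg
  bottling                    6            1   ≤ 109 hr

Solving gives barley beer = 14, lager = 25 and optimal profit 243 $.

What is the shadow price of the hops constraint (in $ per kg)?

At the optimum: hops uses 67 of 67 (binding); bottling uses 109 of 109 (binding).
Dual feasibility on the basic columns requires 3·y_hops + 6·y_bottling = 12, 1·y_hops + 1·y_bottling = 3.
Solving: y_hops = 2, y_bottling = 1.
Shadow price of hops = 2.

2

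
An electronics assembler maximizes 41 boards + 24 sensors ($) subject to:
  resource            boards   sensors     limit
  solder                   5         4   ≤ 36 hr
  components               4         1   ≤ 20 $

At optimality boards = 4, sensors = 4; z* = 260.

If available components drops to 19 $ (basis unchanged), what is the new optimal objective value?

Check each constraint at x*: solder 36/36 (tight); components 20/20 (tight).
From A_Bᵀ y = c: 5·y_solder + 4·y_components = 41; 4·y_solder + 1·y_components = 24.
This yields shadow prices y_solder = 5, y_components = 4.
Δz = y_components·Δb = 4 × (-1) = -4, so new z* = 260 − 4 = 256.

256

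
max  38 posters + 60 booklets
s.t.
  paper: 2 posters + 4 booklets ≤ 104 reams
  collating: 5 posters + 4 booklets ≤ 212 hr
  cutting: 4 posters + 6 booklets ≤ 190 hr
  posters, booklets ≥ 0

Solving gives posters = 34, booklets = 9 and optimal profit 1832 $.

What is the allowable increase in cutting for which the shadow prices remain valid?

Binding constraints: paper, cutting. The basis is B = [[2,4],[4,6]] with det -4.
Per unit increase in cutting, x* moves by d = (1, -0.5).
The basis stays optimal until collating becomes binding; allowable increase = 2 hr.

2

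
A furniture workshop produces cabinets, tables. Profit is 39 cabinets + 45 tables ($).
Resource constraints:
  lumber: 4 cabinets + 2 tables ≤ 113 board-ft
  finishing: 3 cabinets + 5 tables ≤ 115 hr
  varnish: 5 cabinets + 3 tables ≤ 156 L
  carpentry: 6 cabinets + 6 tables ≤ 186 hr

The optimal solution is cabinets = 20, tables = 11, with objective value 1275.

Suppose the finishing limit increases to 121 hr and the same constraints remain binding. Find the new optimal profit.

Binding: finishing and carpentry. Non-binding: lumber (11 unused), varnish (23 unused).
Since lumber, varnish are not tight, their duals are 0.
The binding rows give the dual system: 3·y_finishing + 6·y_carpentry = 39 and 5·y_finishing + 6·y_carpentry = 45.
This yields shadow prices y_finishing = 3, y_carpentry = 5.
Δz = y_finishing·Δb = 3 × (6) = 18, so new z* = 1275 + 18 = 1293.

1293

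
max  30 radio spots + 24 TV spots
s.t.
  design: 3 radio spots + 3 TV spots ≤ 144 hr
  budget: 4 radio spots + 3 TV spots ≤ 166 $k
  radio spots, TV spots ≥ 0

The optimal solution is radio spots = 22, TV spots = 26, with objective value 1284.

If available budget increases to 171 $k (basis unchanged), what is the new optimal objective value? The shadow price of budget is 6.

Δb = 5, so new z* = 1284 + (6)·(5) = 1284 + 30 = 1314.

1314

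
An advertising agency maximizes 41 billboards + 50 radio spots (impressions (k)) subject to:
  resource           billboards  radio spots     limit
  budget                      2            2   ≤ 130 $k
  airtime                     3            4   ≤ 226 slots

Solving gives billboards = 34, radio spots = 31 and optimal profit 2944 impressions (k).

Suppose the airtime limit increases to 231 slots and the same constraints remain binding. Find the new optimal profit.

Check each constraint at x*: budget 130/130 (tight); airtime 226/226 (tight).
The binding rows give the dual system: 2·y_budget + 3·y_airtime = 41 and 2·y_budget + 4·y_airtime = 50.
This yields shadow prices y_budget = 7, y_airtime = 9.
Δz = y_airtime·Δb = 9 × (5) = 45, so new z* = 2944 + 45 = 2989.

2989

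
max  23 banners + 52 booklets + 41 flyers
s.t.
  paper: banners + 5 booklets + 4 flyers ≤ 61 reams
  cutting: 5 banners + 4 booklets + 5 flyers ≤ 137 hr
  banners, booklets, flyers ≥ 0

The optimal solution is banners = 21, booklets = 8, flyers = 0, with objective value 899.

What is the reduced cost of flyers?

Check each constraint at x*: paper 61/61 (tight); cutting 137/137 (tight).
The binding rows give the dual system: 1·y_paper + 5·y_cutting = 23 and 5·y_paper + 4·y_cutting = 52.
This yields shadow prices y_paper = 8, y_cutting = 3.
Reduced cost of flyers: c₃ − yᵀa₃ = 41 − (8·4 + 3·5) = 41 − 47 = -6.

-6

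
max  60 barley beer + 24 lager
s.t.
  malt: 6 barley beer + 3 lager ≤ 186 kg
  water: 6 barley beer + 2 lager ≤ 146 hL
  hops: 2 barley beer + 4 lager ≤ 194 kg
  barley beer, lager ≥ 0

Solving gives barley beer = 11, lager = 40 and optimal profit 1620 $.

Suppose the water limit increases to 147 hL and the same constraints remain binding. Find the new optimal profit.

1626

At the optimum: malt uses 186 of 186 (binding); water uses 146 of 146 (binding); hops uses 182 of 194 (slack = 12).
Slack constraints have shadow price 0 (complementary slackness).
The binding rows give the dual system: 6·y_malt + 6·y_water = 60 and 3·y_malt + 2·y_water = 24.
This yields shadow prices y_malt = 4, y_water = 6.
Δz = y_water·Δb = 6 × (1) = 6, so new z* = 1620 + 6 = 1626.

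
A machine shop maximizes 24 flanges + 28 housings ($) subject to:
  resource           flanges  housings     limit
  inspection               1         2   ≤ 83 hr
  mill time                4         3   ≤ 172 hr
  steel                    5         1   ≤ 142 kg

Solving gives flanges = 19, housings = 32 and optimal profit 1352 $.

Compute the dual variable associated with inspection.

Binding: inspection and mill time. Non-binding: steel (15 unused).
Slack constraints have shadow price 0 (complementary slackness).
The binding rows give the dual system: 1·y_inspection + 4·y_mill time = 24 and 2·y_inspection + 3·y_mill time = 28.
This yields shadow prices y_inspection = 8, y_mill time = 4.
Shadow price of inspection = 8.

8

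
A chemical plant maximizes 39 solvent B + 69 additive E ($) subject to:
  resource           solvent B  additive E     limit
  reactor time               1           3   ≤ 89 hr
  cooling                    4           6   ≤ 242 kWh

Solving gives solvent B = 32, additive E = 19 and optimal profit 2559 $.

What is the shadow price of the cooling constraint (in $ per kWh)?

8

At the optimum: reactor time uses 89 of 89 (binding); cooling uses 242 of 242 (binding).
The binding rows give the dual system: 1·y_reactor time + 4·y_cooling = 39 and 3·y_reactor time + 6·y_cooling = 69.
This yields shadow prices y_reactor time = 7, y_cooling = 8.
Shadow price of cooling = 8.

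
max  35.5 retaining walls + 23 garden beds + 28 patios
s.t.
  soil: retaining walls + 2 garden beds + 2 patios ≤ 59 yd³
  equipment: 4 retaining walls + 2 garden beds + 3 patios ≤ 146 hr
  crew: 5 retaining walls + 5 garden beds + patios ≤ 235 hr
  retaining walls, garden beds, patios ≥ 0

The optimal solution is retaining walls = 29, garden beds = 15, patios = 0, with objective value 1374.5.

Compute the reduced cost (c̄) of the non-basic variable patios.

Binding: soil and equipment. Non-binding: crew (15 unused).
Slack constraints have shadow price 0 (complementary slackness).
From A_Bᵀ y = c: 1·y_soil + 4·y_equipment = 35.5; 2·y_soil + 2·y_equipment = 23.
This yields shadow prices y_soil = 3.5, y_equipment = 8.
Reduced cost of patios: c₃ − yᵀa₃ = 28 − (3.5·2 + 8·3) = 28 − 31 = -3.

-3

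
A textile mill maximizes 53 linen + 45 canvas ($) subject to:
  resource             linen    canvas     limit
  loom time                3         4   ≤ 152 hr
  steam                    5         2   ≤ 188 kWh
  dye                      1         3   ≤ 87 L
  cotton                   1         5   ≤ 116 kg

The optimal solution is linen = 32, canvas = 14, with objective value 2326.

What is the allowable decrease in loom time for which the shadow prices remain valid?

39.2

Binding constraints: loom time, steam. The basis is B = [[3,4],[5,2]] with det -14.
Per unit decrease in loom time, x* moves by d = (0.1429, -0.3571).
The basis stays optimal until canvas reaches 0; allowable decrease = 39.2 hr.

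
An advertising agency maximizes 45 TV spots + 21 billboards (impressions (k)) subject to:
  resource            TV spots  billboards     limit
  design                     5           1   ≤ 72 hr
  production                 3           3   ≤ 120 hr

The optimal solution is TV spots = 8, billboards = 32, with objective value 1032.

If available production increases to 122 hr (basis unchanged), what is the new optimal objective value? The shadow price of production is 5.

1042

Δb = 2, so new z* = 1032 + (5)·(2) = 1032 + 10 = 1042.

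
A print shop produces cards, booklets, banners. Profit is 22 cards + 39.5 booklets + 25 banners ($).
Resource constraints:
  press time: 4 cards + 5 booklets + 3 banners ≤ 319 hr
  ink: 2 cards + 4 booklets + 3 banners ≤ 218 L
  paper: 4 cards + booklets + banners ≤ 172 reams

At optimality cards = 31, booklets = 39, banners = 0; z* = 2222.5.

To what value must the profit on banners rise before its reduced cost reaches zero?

Check each constraint at x*: press time 319/319 (tight); ink 218/218 (tight); paper 163/172 (slack 9).
Since paper is not tight, its dual is 0.
From A_Bᵀ y = c: 4·y_press time + 2·y_ink = 22; 5·y_press time + 4·y_ink = 39.5.
→ y_press time = 1.5 and y_ink = 8.
banners enters the basis when its profit ≥ yᵀa₃ = 1.5·3 + 8·3 = 28.5.

28.5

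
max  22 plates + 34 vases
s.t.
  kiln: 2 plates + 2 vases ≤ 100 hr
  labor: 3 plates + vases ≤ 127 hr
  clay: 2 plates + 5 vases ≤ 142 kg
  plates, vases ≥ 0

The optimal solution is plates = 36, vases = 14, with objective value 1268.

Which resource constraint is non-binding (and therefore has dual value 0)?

kiln: 100/100 (binding)
labor: 122/127 (slack 5)
clay: 142/142 (binding)
By complementary slackness, a constraint with positive slack has shadow price 0 → labor.

labor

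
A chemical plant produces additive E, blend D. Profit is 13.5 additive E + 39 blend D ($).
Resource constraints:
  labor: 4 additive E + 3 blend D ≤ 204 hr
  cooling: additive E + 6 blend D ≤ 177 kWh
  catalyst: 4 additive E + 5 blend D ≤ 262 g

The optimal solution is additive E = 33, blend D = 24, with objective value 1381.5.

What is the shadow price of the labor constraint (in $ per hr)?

Binding: labor and cooling. Non-binding: catalyst (10 unused).
Slack constraints have shadow price 0 (complementary slackness).
Dual feasibility on the basic columns requires 4·y_labor + 1·y_cooling = 13.5, 3·y_labor + 6·y_cooling = 39.
Solving: y_labor = 2, y_cooling = 5.5.
Shadow price of labor = 2.

2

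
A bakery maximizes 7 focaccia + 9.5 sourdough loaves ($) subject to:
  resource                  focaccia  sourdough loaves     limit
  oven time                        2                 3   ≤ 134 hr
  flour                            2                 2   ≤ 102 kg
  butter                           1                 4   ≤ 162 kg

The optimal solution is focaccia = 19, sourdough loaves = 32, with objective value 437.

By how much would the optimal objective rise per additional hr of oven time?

Binding: oven time and flour. Non-binding: butter (15 unused).
Slack constraints have shadow price 0 (complementary slackness).
Dual feasibility on the basic columns requires 2·y_oven time + 2·y_flour = 7, 3·y_oven time + 2·y_flour = 9.5.
→ y_oven time = 2.5 and y_flour = 1.
Shadow price of oven time = 2.5.

2.5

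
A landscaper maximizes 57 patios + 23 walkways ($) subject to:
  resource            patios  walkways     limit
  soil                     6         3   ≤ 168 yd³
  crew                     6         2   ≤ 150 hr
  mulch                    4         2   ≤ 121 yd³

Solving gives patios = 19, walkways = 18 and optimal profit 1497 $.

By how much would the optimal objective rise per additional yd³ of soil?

4

At the optimum: soil uses 168 of 168 (binding); crew uses 150 of 150 (binding); mulch uses 112 of 121 (slack = 9).
By complementary slackness, y = 0 for the non-binding constraint.
From A_Bᵀ y = c: 6·y_soil + 6·y_crew = 57; 3·y_soil + 2·y_crew = 23.
This yields shadow prices y_soil = 4, y_crew = 5.5.
Shadow price of soil = 4.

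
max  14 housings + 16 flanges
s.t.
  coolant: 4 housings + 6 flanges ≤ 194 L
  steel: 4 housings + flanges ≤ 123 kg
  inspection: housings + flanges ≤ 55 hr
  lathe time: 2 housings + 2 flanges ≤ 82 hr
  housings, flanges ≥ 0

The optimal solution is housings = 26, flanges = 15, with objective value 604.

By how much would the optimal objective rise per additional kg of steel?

Check each constraint at x*: coolant 194/194 (tight); steel 119/123 (slack 4); inspection 41/55 (slack 14); lathe time 82/82 (tight).
Since steel, inspection are not tight, their duals are 0.
From A_Bᵀ y = c: 4·y_coolant + 2·y_lathe time = 14; 6·y_coolant + 2·y_lathe time = 16.
→ y_coolant = 1 and y_lathe time = 5.
Shadow price of steel = 0.

0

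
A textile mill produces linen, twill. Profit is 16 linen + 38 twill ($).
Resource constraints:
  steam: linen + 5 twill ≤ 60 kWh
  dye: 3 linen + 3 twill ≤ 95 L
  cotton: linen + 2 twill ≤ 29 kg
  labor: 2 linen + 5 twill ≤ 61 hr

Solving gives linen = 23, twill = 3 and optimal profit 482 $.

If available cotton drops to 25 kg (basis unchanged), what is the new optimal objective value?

466

Check each constraint at x*: steam 38/60 (slack 22); dye 78/95 (slack 17); cotton 29/29 (tight); labor 61/61 (tight).
By complementary slackness, y = 0 for the non-binding constraints.
From A_Bᵀ y = c: 1·y_cotton + 2·y_labor = 16; 2·y_cotton + 5·y_labor = 38.
Solving: y_cotton = 4, y_labor = 6.
Δz = y_cotton·Δb = 4 × (-4) = -16, so new z* = 482 − 16 = 466.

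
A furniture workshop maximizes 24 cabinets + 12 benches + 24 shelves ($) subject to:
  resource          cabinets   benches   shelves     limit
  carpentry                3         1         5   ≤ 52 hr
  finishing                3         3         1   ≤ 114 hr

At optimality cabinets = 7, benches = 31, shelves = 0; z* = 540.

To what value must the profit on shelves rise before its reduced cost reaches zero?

Check each constraint at x*: carpentry 52/52 (tight); finishing 114/114 (tight).
The binding rows give the dual system: 3·y_carpentry + 3·y_finishing = 24 and 1·y_carpentry + 3·y_finishing = 12.
This yields shadow prices y_carpentry = 6, y_finishing = 2.
shelves enters the basis when its profit ≥ yᵀa₃ = 6·5 + 2·1 = 32.

32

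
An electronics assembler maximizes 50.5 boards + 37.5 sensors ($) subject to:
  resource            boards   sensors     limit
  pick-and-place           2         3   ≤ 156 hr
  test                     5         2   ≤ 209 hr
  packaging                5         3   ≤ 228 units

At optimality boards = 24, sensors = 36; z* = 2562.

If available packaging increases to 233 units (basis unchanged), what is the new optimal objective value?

2604.5

At the optimum: pick-and-place uses 156 of 156 (binding); test uses 192 of 209 (slack = 17); packaging uses 228 of 228 (binding).
Since test is not tight, its dual is 0.
From A_Bᵀ y = c: 2·y_pick-and-place + 5·y_packaging = 50.5; 3·y_pick-and-place + 3·y_packaging = 37.5.
Solving: y_pick-and-place = 4, y_packaging = 8.5.
Δz = y_packaging·Δb = 8.5 × (5) = 42.5, so new z* = 2562 + 42.5 = 2604.5.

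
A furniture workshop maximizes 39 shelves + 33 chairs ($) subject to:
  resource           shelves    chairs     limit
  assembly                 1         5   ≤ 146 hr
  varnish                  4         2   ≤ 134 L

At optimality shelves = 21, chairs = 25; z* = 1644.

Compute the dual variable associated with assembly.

At the optimum: assembly uses 146 of 146 (binding); varnish uses 134 of 134 (binding).
The binding rows give the dual system: 1·y_assembly + 4·y_varnish = 39 and 5·y_assembly + 2·y_varnish = 33.
→ y_assembly = 3 and y_varnish = 9.
Shadow price of assembly = 3.

3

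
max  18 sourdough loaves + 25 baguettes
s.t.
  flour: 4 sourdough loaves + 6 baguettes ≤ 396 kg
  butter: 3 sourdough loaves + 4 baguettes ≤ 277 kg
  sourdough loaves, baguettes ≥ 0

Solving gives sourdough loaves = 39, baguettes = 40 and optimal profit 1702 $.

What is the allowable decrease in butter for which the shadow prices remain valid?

Binding constraints: flour, butter. The basis is B = [[4,6],[3,4]] with det -2.
Per unit decrease in butter, x* moves by d = (-3, 2).
The basis stays optimal until sourdough loaves reaches 0; allowable decrease = 13 kg.

13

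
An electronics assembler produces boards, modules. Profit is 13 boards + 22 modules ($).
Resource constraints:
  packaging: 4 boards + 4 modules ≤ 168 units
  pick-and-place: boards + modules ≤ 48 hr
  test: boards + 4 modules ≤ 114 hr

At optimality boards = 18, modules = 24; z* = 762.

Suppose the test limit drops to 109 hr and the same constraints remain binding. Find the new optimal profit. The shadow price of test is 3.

747

Δb = -5, so new z* = 762 + (3)·(-5) = 762 − 15 = 747.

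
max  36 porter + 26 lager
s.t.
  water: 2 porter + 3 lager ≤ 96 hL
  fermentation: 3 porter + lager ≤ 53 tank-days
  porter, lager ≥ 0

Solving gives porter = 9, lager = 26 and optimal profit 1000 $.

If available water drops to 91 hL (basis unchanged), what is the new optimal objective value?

970

At the optimum: water uses 96 of 96 (binding); fermentation uses 53 of 53 (binding).
The binding rows give the dual system: 2·y_water + 3·y_fermentation = 36 and 3·y_water + 1·y_fermentation = 26.
This yields shadow prices y_water = 6, y_fermentation = 8.
Δz = y_water·Δb = 6 × (-5) = -30, so new z* = 1000 − 30 = 970.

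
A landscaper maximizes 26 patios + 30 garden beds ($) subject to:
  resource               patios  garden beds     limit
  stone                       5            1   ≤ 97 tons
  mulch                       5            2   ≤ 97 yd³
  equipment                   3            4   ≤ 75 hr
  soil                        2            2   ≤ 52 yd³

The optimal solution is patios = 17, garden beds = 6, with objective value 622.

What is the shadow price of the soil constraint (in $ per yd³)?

At the optimum: stone uses 91 of 97 (slack = 6); mulch uses 97 of 97 (binding); equipment uses 75 of 75 (binding); soil uses 46 of 52 (slack = 6).
Slack constraints have shadow price 0 (complementary slackness).
From A_Bᵀ y = c: 5·y_mulch + 3·y_equipment = 26; 2·y_mulch + 4·y_equipment = 30.
Solving: y_mulch = 1, y_equipment = 7.
Shadow price of soil = 0.

0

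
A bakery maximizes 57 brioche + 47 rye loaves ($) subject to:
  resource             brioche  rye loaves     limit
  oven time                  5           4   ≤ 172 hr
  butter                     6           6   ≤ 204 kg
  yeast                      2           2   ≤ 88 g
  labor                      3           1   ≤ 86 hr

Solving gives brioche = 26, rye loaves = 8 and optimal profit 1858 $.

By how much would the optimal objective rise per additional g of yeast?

0

Check each constraint at x*: oven time 162/172 (slack 10); butter 204/204 (tight); yeast 68/88 (slack 20); labor 86/86 (tight).
Since oven time, yeast are not tight, their duals are 0.
The binding rows give the dual system: 6·y_butter + 3·y_labor = 57 and 6·y_butter + 1·y_labor = 47.
Solving: y_butter = 7, y_labor = 5.
Shadow price of yeast = 0.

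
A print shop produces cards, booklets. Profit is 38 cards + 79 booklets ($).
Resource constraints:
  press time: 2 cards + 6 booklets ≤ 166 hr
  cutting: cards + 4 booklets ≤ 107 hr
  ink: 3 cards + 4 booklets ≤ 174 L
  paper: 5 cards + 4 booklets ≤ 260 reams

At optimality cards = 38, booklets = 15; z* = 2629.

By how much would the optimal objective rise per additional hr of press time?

Binding: press time and ink. Non-binding: cutting (9 unused), paper (10 unused).
Since cutting, paper are not tight, their duals are 0.
Dual feasibility on the basic columns requires 2·y_press time + 3·y_ink = 38, 6·y_press time + 4·y_ink = 79.
→ y_press time = 8.5 and y_ink = 7.
Shadow price of press time = 8.5.

8.5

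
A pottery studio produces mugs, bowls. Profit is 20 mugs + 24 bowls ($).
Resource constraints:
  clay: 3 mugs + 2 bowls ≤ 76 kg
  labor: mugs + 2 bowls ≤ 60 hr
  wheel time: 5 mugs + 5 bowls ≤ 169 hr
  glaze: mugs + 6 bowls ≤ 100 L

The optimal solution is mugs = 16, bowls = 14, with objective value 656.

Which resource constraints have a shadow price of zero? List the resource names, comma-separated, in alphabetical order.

clay: 76/76 (binding)
labor: 44/60 (slack 16)
wheel time: 150/169 (slack 19)
glaze: 100/100 (binding)
By complementary slackness, a constraint with positive slack has shadow price 0 → labor, wheel time.

labor, wheel time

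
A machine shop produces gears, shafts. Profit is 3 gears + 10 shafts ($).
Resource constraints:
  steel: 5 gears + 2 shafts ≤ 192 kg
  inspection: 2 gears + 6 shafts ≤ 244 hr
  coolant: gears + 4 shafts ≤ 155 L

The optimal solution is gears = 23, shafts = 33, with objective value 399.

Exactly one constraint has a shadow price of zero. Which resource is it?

steel

steel: 181/192 (slack 11)
inspection: 244/244 (binding)
coolant: 155/155 (binding)
By complementary slackness, a constraint with positive slack has shadow price 0 → steel.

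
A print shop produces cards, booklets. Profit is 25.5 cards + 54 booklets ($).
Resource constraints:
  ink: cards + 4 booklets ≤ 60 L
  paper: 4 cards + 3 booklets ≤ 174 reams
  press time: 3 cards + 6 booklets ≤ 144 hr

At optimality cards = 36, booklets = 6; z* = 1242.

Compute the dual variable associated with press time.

At the optimum: ink uses 60 of 60 (binding); paper uses 162 of 174 (slack = 12); press time uses 144 of 144 (binding).
Since paper is not tight, its dual is 0.
From A_Bᵀ y = c: 1·y_ink + 3·y_press time = 25.5; 4·y_ink + 6·y_press time = 54.
This yields shadow prices y_ink = 1.5, y_press time = 8.
Shadow price of press time = 8.

8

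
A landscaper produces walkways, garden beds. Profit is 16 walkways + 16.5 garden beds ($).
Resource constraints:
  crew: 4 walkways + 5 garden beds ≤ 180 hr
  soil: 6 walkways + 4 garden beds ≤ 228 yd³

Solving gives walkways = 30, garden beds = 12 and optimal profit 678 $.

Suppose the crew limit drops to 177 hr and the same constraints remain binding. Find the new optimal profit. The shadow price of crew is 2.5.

670.5

Δb = -3, so new z* = 678 + (2.5)·(-3) = 678 − 7.5 = 670.5.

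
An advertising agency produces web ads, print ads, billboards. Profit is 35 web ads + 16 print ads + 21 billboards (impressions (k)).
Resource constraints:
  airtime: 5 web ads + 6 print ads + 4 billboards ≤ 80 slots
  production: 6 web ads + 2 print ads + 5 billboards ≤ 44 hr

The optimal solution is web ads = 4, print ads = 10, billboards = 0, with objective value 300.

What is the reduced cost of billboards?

At the optimum: airtime uses 80 of 80 (binding); production uses 44 of 44 (binding).
Dual feasibility on the basic columns requires 5·y_airtime + 6·y_production = 35, 6·y_airtime + 2·y_production = 16.
→ y_airtime = 1 and y_production = 5.
Reduced cost of billboards: c₃ − yᵀa₃ = 21 − (1·4 + 5·5) = 21 − 29 = -8.

-8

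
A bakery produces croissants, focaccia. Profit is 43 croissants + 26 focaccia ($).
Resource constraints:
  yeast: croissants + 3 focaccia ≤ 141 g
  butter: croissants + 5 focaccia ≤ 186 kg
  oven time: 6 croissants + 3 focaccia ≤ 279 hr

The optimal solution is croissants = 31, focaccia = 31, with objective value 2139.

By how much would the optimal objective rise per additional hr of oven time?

7

Check each constraint at x*: yeast 124/141 (slack 17); butter 186/186 (tight); oven time 279/279 (tight).
By complementary slackness, y = 0 for the non-binding constraint.
The binding rows give the dual system: 1·y_butter + 6·y_oven time = 43 and 5·y_butter + 3·y_oven time = 26.
Solving: y_butter = 1, y_oven time = 7.
Shadow price of oven time = 7.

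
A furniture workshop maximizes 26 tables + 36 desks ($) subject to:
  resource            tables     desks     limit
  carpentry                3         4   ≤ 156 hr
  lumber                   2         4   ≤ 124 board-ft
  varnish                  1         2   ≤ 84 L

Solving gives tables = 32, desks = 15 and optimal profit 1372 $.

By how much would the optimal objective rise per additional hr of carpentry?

At the optimum: carpentry uses 156 of 156 (binding); lumber uses 124 of 124 (binding); varnish uses 62 of 84 (slack = 22).
By complementary slackness, y = 0 for the non-binding constraint.
The binding rows give the dual system: 3·y_carpentry + 2·y_lumber = 26 and 4·y_carpentry + 4·y_lumber = 36.
This yields shadow prices y_carpentry = 8, y_lumber = 1.
Shadow price of carpentry = 8.

8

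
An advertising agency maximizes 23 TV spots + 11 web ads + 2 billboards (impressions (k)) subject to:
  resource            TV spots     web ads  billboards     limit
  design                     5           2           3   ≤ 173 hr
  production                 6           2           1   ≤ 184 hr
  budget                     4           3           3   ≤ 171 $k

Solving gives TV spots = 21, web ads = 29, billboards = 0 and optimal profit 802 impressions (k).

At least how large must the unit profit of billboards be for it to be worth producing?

8.5

Check each constraint at x*: design 163/173 (slack 10); production 184/184 (tight); budget 171/171 (tight).
Slack constraints have shadow price 0 (complementary slackness).
The binding rows give the dual system: 6·y_production + 4·y_budget = 23 and 2·y_production + 3·y_budget = 11.
Solving: y_production = 2.5, y_budget = 2.
billboards enters the basis when its profit ≥ yᵀa₃ = 2.5·1 + 2·3 = 8.5.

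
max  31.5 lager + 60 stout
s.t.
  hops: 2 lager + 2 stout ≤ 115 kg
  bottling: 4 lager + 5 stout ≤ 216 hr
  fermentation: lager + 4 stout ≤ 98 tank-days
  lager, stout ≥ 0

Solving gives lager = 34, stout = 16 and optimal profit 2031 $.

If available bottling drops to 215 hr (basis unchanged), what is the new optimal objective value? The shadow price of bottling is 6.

2025

Δb = -1, so new z* = 2031 + (6)·(-1) = 2031 − 6 = 2025.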